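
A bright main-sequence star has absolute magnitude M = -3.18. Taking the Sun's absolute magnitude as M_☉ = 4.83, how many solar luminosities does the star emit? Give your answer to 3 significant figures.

M − M_☉ = -3.18 − 4.83 = -8.010
L/L_☉ = 10^(−0.4 (M − M_☉)) = 10^3.204 = 1600

L/L_☉ ≈ 1600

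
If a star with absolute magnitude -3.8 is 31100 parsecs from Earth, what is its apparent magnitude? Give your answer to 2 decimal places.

m ≈ 13.66

m = M + 5 log₁₀ d − 5 = -3.8 + 5·4.4928 − 5 = 13.664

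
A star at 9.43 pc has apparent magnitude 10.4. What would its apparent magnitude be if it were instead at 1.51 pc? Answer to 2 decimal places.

m ≈ 6.42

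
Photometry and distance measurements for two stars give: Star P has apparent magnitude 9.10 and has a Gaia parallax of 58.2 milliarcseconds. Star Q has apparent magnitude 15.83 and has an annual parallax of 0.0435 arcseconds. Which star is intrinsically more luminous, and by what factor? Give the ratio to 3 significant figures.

Star P is more luminous, by a factor of 275.

Star P: p = 58.2 mas = 0.0582″ → d = 1/p = 17.18 pc
Star P: M = m − 5 log₁₀ d + 5 = 9.10 − 5·1.2351 + 5 = 7.925
Star Q: d = 1/p = 1/0.0435″ = 22.99 pc
Star Q: M = m − 5 log₁₀ d + 5 = 15.83 − 5·1.3615 + 5 = 14.022
ΔM = M_P − M_Q = 7.925 − (14.022) = -6.098; smaller M is more luminous → Star P.
L ratio = 10^(0.4 |ΔM|) = 10^2.439 = 274.9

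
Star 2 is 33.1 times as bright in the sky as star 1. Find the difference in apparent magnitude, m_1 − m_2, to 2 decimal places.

m_1 − m_2 ≈ 3.80

Pogson: Δm = −2.5 log₁₀(ratio) = −2.5 log₁₀(33.1) = −2.5 × 1.5198 = -3.800
Star 2 is brighter so has the smaller magnitude: m_1 − m_2 is positive.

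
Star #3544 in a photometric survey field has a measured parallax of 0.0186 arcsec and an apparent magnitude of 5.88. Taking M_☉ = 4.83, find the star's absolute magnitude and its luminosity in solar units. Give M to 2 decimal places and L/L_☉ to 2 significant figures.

d = 1/p = 1/0.0186″ = 53.76 pc
M = m − 5 log₁₀ d + 5 = 5.88 − 5·1.7305 + 5 = 2.228
M − M_☉ = 2.228 − 4.83 = -2.602
L/L_☉ = 10^(−0.4 × -2.602) = 10.99

M ≈ 2.23; L/L_☉ ≈ 11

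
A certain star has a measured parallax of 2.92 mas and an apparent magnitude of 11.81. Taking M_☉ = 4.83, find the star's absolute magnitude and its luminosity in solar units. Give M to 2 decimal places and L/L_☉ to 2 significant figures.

d = 1/p = 1000/2.92 mas = 342.5 pc
M = m − 5 log₁₀ d + 5 = 11.81 − 5·2.5346 + 5 = 4.137
M − M_☉ = 4.137 − 4.83 = -0.693
L/L_☉ = 10^(−0.4 × -0.693) = 1.893

M ≈ 4.14; L/L_☉ ≈ 1.9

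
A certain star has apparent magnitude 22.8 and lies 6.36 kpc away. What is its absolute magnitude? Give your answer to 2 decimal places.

M ≈ 8.78

d = 6.36 kpc = 6360 pc
5 log₁₀(d/10 pc) = 5 log₁₀(6360) − 5 = 14.017
M = m − 5 log₁₀(d/10) = 22.8 − 14.017 = 8.783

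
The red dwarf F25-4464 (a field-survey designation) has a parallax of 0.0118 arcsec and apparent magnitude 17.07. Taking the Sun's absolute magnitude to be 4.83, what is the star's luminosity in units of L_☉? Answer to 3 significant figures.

L/L_☉ ≈ 9.13×10^-4

d = 1/p = 1/0.0118″ = 84.75 pc
M = m − 5 log₁₀ d + 5 = 17.07 − 5·1.9281 + 5 = 12.429
M − M_☉ = 12.429 − 4.83 = 7.599
L/L_☉ = 10^(−0.4 × 7.599) = 9.125×10^-4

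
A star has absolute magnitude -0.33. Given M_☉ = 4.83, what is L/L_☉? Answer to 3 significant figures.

M − M_☉ = -0.33 − 4.83 = -5.160
L/L_☉ = 10^(−0.4 (M − M_☉)) = 10^2.064 = 115.9

L/L_☉ ≈ 116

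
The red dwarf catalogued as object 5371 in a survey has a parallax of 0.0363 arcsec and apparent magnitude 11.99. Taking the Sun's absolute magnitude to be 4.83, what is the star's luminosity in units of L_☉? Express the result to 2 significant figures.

L/L_☉ ≈ 0.010

d = 1/p = 1/0.0363″ = 27.55 pc
M = m − 5 log₁₀ d + 5 = 11.99 − 5·1.4401 + 5 = 9.790
M − M_☉ = 9.790 − 4.83 = 4.960
L/L_☉ = 10^(−0.4 × 4.960) = 0.01038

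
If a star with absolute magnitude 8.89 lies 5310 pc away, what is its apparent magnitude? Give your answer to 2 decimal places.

m = M + 5 log₁₀ d − 5 = 8.89 + 5·3.7251 − 5 = 22.515

m ≈ 22.52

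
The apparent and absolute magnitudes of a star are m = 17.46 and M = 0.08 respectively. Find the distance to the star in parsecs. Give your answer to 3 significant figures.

d ≈ 29900 pc

μ = m − M = 17.380
m − M = 5 log₁₀ d − 5
log₁₀ d = (m − M)/5 + 1 = 4.4760
d = 10^4.4760 = 29920 pc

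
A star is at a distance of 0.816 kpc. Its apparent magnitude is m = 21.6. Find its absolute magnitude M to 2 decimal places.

M ≈ 12.04

d = 0.816 kpc = 816.0 pc
5 log₁₀(d/10 pc) = 5 log₁₀(816.0) − 5 = 9.558
M = m − 5 log₁₀(d/10) = 21.6 − 9.558 = 12.042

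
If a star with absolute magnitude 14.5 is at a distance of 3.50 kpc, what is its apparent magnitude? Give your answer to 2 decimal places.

d = 3.50 kpc = 3500 pc
m = M + 5 log₁₀ d − 5 = 14.5 + 5·3.5441 − 5 = 27.220

m ≈ 27.22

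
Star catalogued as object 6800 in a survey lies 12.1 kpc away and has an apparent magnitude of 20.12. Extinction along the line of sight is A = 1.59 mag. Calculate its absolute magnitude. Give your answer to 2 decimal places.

M ≈ 3.12

d = 12.1 kpc = 12100 pc
5 log₁₀(d/10 pc) = 5 log₁₀(12100) − 5 = 15.414
M = m − 5 log₁₀(d/10) − A = 20.12 − 15.414 − 1.59 = 3.116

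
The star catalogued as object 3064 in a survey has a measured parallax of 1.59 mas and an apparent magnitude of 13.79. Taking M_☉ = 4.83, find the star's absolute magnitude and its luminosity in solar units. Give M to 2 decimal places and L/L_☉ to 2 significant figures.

d = 1/p = 1000/1.59 mas = 628.9 pc
M = m − 5 log₁₀ d + 5 = 13.79 − 5·2.7986 + 5 = 4.797
M − M_☉ = 4.797 − 4.83 = -0.033
L/L_☉ = 10^(−0.4 × -0.033) = 1.031

M ≈ 4.80; L/L_☉ ≈ 1.0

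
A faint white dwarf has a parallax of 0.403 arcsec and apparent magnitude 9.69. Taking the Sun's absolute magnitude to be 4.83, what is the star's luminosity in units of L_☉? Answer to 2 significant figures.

L/L_☉ ≈ 7.0×10^-4

d = 1/p = 1/0.403″ = 2.481 pc
M = m − 5 log₁₀ d + 5 = 9.69 − 5·0.3947 + 5 = 12.717
M − M_☉ = 12.717 − 4.83 = 7.887
L/L_☉ = 10^(−0.4 × 7.887) = 7.005×10^-4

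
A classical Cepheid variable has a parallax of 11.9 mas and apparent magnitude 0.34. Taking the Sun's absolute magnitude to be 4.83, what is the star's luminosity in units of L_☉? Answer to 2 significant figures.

L/L_☉ ≈ 4400

d = 1/p = 1000/11.9 mas = 84.03 pc
M = m − 5 log₁₀ d + 5 = 0.34 − 5·1.9245 + 5 = -4.282
M − M_☉ = -4.282 − 4.83 = -9.112
L/L_☉ = 10^(−0.4 × -9.112) = 4415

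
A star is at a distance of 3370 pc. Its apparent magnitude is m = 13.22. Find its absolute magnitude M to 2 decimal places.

5 log₁₀(d/10 pc) = 5 log₁₀(3370) − 5 = 12.638
M = m − 5 log₁₀(d/10) = 13.22 − 12.638 = 0.582

M ≈ 0.58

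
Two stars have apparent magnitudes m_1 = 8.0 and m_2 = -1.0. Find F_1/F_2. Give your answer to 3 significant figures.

Δm = 8.0 − (-1.0) = 9.0
Flux ratio = 10^(−0.4 Δm) = 10^(−0.4 × 9.0) = 10^-3.600 = 2.512×10^-4

F_1/F_2 ≈ 2.51×10^-4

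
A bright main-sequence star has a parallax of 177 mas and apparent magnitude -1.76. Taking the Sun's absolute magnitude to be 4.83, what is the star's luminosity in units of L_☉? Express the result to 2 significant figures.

L/L_☉ ≈ 140

d = 1/p = 1000/177 mas = 5.650 pc
M = m − 5 log₁₀ d + 5 = -1.76 − 5·0.7520 + 5 = -0.520
M − M_☉ = -0.520 − 4.83 = -5.350
L/L_☉ = 10^(−0.4 × -5.350) = 138.1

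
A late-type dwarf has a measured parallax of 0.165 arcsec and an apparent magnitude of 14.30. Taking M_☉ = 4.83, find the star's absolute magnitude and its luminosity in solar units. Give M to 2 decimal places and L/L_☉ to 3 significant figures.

M ≈ 15.39; L/L_☉ ≈ 5.98×10^-5

d = 1/p = 1/0.165″ = 6.061 pc
M = m − 5 log₁₀ d + 5 = 14.30 − 5·0.7825 + 5 = 15.387
M − M_☉ = 15.387 − 4.83 = 10.557
L/L_☉ = 10^(−0.4 × 10.557) = 5.985×10^-5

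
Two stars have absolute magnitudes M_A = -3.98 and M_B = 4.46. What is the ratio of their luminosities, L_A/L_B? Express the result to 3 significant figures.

L_A/L_B ≈ 2380

ΔM = M_A − M_B = -8.44
L_A/L_B = 10^(−0.4 ΔM) = 10^3.376 = 2377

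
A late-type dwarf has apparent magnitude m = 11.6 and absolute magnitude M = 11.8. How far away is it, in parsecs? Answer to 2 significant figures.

Distance modulus: m − M = 11.6 − (11.8) = -0.200
m − M = 5 log₁₀ d − 5
log₁₀ d = (m − M)/5 + 1 = 0.9600
d = 10^0.9600 = 9.120 pc

d ≈ 9.1 pc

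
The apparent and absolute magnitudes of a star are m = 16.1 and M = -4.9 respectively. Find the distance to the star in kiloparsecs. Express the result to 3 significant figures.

d ≈ 158 kpc

Distance modulus: m − M = 16.1 − (-4.9) = 21.000
m − M = 5 log₁₀ d − 5
log₁₀ d = (m − M)/5 + 1 = 5.2000
d = 10^5.2000 = 158500 pc
= 158.5 kpc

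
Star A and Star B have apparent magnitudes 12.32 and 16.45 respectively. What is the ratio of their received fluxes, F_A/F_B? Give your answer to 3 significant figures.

F_A/F_B ≈ 44.9

Δm = 12.32 − (16.45) = -4.13
Flux ratio = 10^(−0.4 Δm) = 10^(−0.4 × -4.13) = 10^1.652 = 44.87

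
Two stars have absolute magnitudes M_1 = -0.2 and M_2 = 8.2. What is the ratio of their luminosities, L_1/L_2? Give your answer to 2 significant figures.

ΔM = M_1 − M_2 = -8.4
L_1/L_2 = 10^(−0.4 ΔM) = 10^3.360 = 2291

L_1/L_2 ≈ 2300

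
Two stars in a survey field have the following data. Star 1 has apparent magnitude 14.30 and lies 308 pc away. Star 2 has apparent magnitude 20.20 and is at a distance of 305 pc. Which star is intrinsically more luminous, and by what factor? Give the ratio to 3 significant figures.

Star 1 is more luminous, by a factor of 234.

Star 1: M = m − 5 log₁₀ d + 5 = 14.30 − 5·2.4886 + 5 = 6.857
Star 2: M = m − 5 log₁₀ d + 5 = 20.20 − 5·2.4843 + 5 = 12.779
ΔM = M_1 − M_2 = 6.857 − (12.779) = -5.921; smaller M is more luminous → Star 1.
L ratio = 10^(0.4 |ΔM|) = 10^2.369 = 233.6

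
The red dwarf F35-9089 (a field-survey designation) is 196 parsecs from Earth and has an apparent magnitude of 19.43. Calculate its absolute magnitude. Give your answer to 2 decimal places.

M ≈ 12.97

5 log₁₀(d/10 pc) = 5 log₁₀(196.0) − 5 = 6.461
M = m − 5 log₁₀(d/10) = 19.43 − 6.461 = 12.969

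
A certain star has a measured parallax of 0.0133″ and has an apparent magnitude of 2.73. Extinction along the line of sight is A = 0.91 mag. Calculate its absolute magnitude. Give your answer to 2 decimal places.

M ≈ -2.56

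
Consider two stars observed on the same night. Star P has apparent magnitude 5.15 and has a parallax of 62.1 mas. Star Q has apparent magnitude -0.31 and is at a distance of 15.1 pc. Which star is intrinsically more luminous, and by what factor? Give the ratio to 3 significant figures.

Star P: p = 62.1 mas = 0.0621″ → d = 1/p = 16.10 pc
Star P: M = m − 5 log₁₀ d + 5 = 5.15 − 5·1.2069 + 5 = 4.115
Star Q: M = m − 5 log₁₀ d + 5 = -0.31 − 5·1.1790 + 5 = -1.205
ΔM = M_P − M_Q = 4.115 − (-1.205) = 5.320; smaller M is more luminous → Star Q.
L ratio = 10^(0.4 |ΔM|) = 10^2.128 = 134.3

Star Q is more luminous, by a factor of 134.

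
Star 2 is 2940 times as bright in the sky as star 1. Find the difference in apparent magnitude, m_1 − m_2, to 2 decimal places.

m_1 − m_2 ≈ 8.67

Pogson: Δm = −2.5 log₁₀(ratio) = −2.5 log₁₀(2940) = −2.5 × 3.4683 = -8.671
Star 2 is brighter so has the smaller magnitude: m_1 − m_2 is positive.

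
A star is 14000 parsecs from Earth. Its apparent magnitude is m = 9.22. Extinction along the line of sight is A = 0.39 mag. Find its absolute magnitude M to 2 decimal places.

M ≈ -6.90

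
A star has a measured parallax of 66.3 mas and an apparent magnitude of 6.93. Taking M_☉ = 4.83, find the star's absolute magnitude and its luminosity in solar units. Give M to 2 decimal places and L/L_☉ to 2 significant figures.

d = 1/p = 1000/66.3 mas = 15.08 pc
M = m − 5 log₁₀ d + 5 = 6.93 − 5·1.1785 + 5 = 6.038
M − M_☉ = 6.038 − 4.83 = 1.208
L/L_☉ = 10^(−0.4 × 1.208) = 0.3288

M ≈ 6.04; L/L_☉ ≈ 0.33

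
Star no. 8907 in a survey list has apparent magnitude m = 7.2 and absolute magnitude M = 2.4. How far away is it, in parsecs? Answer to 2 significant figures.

Distance modulus: m − M = 7.2 − (2.4) = 4.800
m − M = 5 log₁₀ d − 5
log₁₀ d = (m − M)/5 + 1 = 1.9600
d = 10^1.9600 = 91.20 pc

d ≈ 91 pc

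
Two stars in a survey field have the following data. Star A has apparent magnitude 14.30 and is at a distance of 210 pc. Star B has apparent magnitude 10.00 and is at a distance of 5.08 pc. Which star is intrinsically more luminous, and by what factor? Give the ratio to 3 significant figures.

Star A: M = m − 5 log₁₀ d + 5 = 14.30 − 5·2.3222 + 5 = 7.689
Star B: M = m − 5 log₁₀ d + 5 = 10.00 − 5·0.7059 + 5 = 11.471
ΔM = M_A − M_B = 7.689 − (11.471) = -3.782; smaller M is more luminous → Star A.
L ratio = 10^(0.4 |ΔM|) = 10^1.513 = 32.56

Star A is more luminous, by a factor of 32.6.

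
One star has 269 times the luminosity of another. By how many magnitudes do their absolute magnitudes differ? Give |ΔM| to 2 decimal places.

|ΔM| ≈ 6.07

Pogson: ΔM = −2.5 log₁₀(ratio) = −2.5 log₁₀(269) = −2.5 × 2.4298 = -6.074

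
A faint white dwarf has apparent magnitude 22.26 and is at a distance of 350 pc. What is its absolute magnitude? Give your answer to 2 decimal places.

M ≈ 14.54

5 log₁₀(d/10 pc) = 5 log₁₀(350.0) − 5 = 7.720
M = m − 5 log₁₀(d/10) = 22.26 − 7.720 = 14.540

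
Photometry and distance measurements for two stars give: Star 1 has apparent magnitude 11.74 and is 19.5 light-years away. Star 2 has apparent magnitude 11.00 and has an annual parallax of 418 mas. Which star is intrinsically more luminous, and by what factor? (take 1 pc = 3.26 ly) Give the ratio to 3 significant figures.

Star 1 is more luminous, by a factor of 3.16.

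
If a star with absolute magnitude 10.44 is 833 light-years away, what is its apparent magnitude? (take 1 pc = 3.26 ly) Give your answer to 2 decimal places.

d = 833 ly / 3.26 = 255.5 pc
m = M + 5 log₁₀ d − 5 = 10.44 + 5·2.4074 − 5 = 17.477

m ≈ 17.48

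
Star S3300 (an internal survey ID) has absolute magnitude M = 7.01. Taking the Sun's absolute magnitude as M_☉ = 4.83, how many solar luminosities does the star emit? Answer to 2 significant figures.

L/L_☉ ≈ 0.13

M − M_☉ = 7.01 − 4.83 = 2.180
L/L_☉ = 10^(−0.4 (M − M_☉)) = 10^-0.872 = 0.1343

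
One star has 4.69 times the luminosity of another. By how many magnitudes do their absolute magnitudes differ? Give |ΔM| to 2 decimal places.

|ΔM| ≈ 1.68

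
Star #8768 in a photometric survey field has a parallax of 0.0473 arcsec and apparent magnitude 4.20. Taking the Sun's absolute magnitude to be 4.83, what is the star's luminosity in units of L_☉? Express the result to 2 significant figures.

L/L_☉ ≈ 8.0

d = 1/p = 1/0.0473″ = 21.14 pc
M = m − 5 log₁₀ d + 5 = 4.20 − 5·1.3251 + 5 = 2.574
M − M_☉ = 2.574 − 4.83 = -2.256
L/L_☉ = 10^(−0.4 × -2.256) = 7.985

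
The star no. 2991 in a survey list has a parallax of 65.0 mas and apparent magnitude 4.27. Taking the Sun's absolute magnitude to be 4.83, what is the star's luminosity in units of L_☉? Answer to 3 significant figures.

d = 1/p = 1000/65.0 mas = 15.38 pc
M = m − 5 log₁₀ d + 5 = 4.27 − 5·1.1871 + 5 = 3.335
M − M_☉ = 3.335 − 4.83 = -1.495
L/L_☉ = 10^(−0.4 × -1.495) = 3.964

L/L_☉ ≈ 3.96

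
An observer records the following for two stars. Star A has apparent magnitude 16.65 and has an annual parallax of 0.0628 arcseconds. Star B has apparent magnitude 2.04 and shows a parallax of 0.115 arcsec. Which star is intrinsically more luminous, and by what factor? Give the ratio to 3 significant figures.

Star B is more luminous, by a factor of 208000.

Star A: d = 1/p = 1/0.0628″ = 15.92 pc
Star A: M = m − 5 log₁₀ d + 5 = 16.65 − 5·1.2020 + 5 = 15.640
Star B: d = 1/p = 1/0.115″ = 8.696 pc
Star B: M = m − 5 log₁₀ d + 5 = 2.04 − 5·0.9393 + 5 = 2.343
ΔM = M_A − M_B = 15.640 − (2.343) = 13.296; smaller M is more luminous → Star B.
L ratio = 10^(0.4 |ΔM|) = 10^5.319 = 208200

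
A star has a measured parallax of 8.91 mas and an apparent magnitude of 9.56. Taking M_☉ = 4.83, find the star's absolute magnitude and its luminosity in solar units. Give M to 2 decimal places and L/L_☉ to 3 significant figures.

d = 1/p = 1000/8.91 mas = 112.2 pc
M = m − 5 log₁₀ d + 5 = 9.56 − 5·2.0501 + 5 = 4.309
M − M_☉ = 4.309 − 4.83 = -0.521
L/L_☉ = 10^(−0.4 × -0.521) = 1.615

M ≈ 4.31; L/L_☉ ≈ 1.62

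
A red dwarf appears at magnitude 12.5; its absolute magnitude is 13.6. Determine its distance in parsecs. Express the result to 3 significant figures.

d ≈ 6.03 pc

Distance modulus: m − M = 12.5 − (13.6) = -1.100
m − M = 5 log₁₀ d − 5
log₁₀ d = (m − M)/5 + 1 = 0.7800
d = 10^0.7800 = 6.026 pc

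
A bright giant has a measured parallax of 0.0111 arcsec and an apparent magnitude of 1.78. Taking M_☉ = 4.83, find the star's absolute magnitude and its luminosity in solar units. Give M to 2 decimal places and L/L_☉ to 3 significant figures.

M ≈ -2.99; L/L_☉ ≈ 1350

d = 1/p = 1/0.0111″ = 90.09 pc
M = m − 5 log₁₀ d + 5 = 1.78 − 5·1.9547 + 5 = -2.993
M − M_☉ = -2.993 − 4.83 = -7.823
L/L_☉ = 10^(−0.4 × -7.823) = 1347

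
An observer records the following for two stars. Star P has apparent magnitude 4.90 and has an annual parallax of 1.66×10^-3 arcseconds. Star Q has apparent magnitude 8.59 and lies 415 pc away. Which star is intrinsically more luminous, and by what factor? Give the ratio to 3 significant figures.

Star P: d = 1/p = 1/1.66×10^-3″ = 602.4 pc
Star P: M = m − 5 log₁₀ d + 5 = 4.90 − 5·2.7799 + 5 = -3.999
Star Q: M = m − 5 log₁₀ d + 5 = 8.59 − 5·2.6180 + 5 = 0.500
ΔM = M_P − M_Q = -3.999 − (0.500) = -4.499; smaller M is more luminous → Star P.
L ratio = 10^(0.4 |ΔM|) = 10^1.800 = 63.05

Star P is more luminous, by a factor of 63.1.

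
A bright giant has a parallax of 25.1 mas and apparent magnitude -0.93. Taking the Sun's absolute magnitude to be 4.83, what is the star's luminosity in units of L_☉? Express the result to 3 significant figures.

L/L_☉ ≈ 3200

d = 1/p = 1000/25.1 mas = 39.84 pc
M = m − 5 log₁₀ d + 5 = -0.93 − 5·1.6003 + 5 = -3.932
M − M_☉ = -3.932 − 4.83 = -8.762
L/L_☉ = 10^(−0.4 × -8.762) = 3196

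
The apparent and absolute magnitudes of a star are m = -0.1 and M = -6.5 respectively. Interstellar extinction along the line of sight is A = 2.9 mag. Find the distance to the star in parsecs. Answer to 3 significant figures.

m − M = 5 log₁₀(d/10 pc) + A  ⇒  -0.1 − (-6.5) − 2.9 = 5 log₁₀(d/10)
3.500 = 5 log₁₀(d/10)
log₁₀ d = (m − M − A)/5 + 1 = 1.7000
d = 10^1.7000 = 50.12 pc

d ≈ 50.1 pc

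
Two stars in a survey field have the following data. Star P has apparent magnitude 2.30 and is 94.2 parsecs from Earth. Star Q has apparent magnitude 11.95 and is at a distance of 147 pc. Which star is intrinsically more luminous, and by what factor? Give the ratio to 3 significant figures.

Star P: M = m − 5 log₁₀ d + 5 = 2.30 − 5·1.9741 + 5 = -2.570
Star Q: M = m − 5 log₁₀ d + 5 = 11.95 − 5·2.1673 + 5 = 6.113
ΔM = M_P − M_Q = -2.570 − (6.113) = -8.684; smaller M is more luminous → Star P.
L ratio = 10^(0.4 |ΔM|) = 10^3.473 = 2975

Star P is more luminous, by a factor of 2970.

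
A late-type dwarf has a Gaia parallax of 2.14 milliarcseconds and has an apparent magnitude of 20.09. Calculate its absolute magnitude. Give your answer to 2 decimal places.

p = 2.14 mas = 2.14×10^-3″ → d = 1/p = 467.3 pc
5 log₁₀(d/10 pc) = 5 log₁₀(467.3) − 5 = 8.348
M = m − 5 log₁₀(d/10) = 20.09 − 8.348 = 11.742

M ≈ 11.74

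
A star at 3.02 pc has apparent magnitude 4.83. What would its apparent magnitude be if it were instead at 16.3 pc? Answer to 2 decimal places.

m ≈ 8.49

Flux ∝ 1/d², so Δm = 5 log₁₀(d₂/d₁) = 5 log₁₀(16.3/3.02) = 3.661
m₂ = m₁ + Δm = 4.83 + (3.661) = 8.491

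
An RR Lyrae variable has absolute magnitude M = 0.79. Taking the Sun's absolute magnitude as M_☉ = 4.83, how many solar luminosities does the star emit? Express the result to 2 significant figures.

L/L_☉ ≈ 41

M − M_☉ = 0.79 − 4.83 = -4.040
L/L_☉ = 10^(−0.4 (M − M_☉)) = 10^1.616 = 41.30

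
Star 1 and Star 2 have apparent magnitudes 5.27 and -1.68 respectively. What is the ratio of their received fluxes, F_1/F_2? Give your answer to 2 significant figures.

Δm = 5.27 − (-1.68) = 6.95
Flux ratio = 10^(−0.4 Δm) = 10^(−0.4 × 6.95) = 10^-2.780 = 1.660×10^-3

F_1/F_2 ≈ 1.7×10^-3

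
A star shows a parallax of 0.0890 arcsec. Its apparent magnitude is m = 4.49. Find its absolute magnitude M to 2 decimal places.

d = 1/p = 1/0.0890″ = 11.24 pc
5 log₁₀(d/10 pc) = 5 log₁₀(11.24) − 5 = 0.253
M = m − 5 log₁₀(d/10) = 4.49 − 0.253 = 4.237

M ≈ 4.24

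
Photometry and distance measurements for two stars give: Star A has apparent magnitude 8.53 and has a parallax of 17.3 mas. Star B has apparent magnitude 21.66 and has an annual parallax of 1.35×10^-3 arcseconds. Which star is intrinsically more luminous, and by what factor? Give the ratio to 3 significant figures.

Star A is more luminous, by a factor of 1090.

Star A: p = 17.3 mas = 0.0173″ → d = 1/p = 57.80 pc
Star A: M = m − 5 log₁₀ d + 5 = 8.53 − 5·1.7620 + 5 = 4.720
Star B: d = 1/p = 1/1.35×10^-3″ = 740.7 pc
Star B: M = m − 5 log₁₀ d + 5 = 21.66 − 5·2.8697 + 5 = 12.312
ΔM = M_A − M_B = 4.720 − (12.312) = -7.591; smaller M is more luminous → Star A.
L ratio = 10^(0.4 |ΔM|) = 10^3.037 = 1088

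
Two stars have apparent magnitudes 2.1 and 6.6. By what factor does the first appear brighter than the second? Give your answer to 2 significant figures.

Δm = 2.1 − (6.6) = -4.5
Flux ratio = 10^(−0.4 Δm) = 10^(−0.4 × -4.5) = 10^1.800 = 63.10

63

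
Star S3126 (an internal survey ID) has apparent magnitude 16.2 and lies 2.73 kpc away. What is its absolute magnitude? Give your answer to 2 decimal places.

M ≈ 4.02

d = 2.73 kpc = 2730 pc
5 log₁₀(d/10 pc) = 5 log₁₀(2730) − 5 = 12.181
M = m − 5 log₁₀(d/10) = 16.2 − 12.181 = 4.019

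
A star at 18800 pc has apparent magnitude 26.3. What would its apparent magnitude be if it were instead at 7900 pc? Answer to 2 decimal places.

m ≈ 24.42

Flux ∝ 1/d², so Δm = 5 log₁₀(d₂/d₁) = 5 log₁₀(7900/18800) = -1.883
m₂ = m₁ + Δm = 26.3 + (-1.883) = 24.417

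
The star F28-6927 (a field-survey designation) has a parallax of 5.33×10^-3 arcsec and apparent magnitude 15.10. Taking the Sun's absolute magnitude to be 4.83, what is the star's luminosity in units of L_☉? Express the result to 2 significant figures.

L/L_☉ ≈ 0.027

d = 1/p = 1/5.33×10^-3″ = 187.6 pc
M = m − 5 log₁₀ d + 5 = 15.10 − 5·2.2733 + 5 = 8.734
M − M_☉ = 8.734 − 4.83 = 3.904
L/L_☉ = 10^(−0.4 × 3.904) = 0.02745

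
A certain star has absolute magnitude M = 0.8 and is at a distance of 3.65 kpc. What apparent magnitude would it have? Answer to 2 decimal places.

m ≈ 13.61

d = 3.65 kpc = 3650 pc
m = M + 5 log₁₀ d − 5 = 0.8 + 5·3.5623 − 5 = 13.611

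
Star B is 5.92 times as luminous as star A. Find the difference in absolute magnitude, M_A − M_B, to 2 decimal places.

M_A − M_B ≈ 1.93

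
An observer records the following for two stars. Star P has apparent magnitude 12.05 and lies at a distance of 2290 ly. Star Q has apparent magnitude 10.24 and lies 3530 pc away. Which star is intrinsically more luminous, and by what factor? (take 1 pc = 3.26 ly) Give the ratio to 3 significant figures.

Star P: d = 2290 ly / 3.26 = 702.5 pc
Star P: M = m − 5 log₁₀ d + 5 = 12.05 − 5·2.8466 + 5 = 2.817
Star Q: M = m − 5 log₁₀ d + 5 = 10.24 − 5·3.5478 + 5 = -2.499
ΔM = M_P − M_Q = 2.817 − (-2.499) = 5.316; smaller M is more luminous → Star Q.
L ratio = 10^(0.4 |ΔM|) = 10^2.126 = 133.8

Star Q is more luminous, by a factor of 134.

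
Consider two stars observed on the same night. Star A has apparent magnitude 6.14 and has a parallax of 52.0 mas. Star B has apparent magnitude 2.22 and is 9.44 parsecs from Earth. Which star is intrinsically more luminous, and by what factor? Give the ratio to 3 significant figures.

Star B is more luminous, by a factor of 8.91.

Star A: p = 52.0 mas = 0.0520″ → d = 1/p = 19.23 pc
Star A: M = m − 5 log₁₀ d + 5 = 6.14 − 5·1.2840 + 5 = 4.720
Star B: M = m − 5 log₁₀ d + 5 = 2.22 − 5·0.9750 + 5 = 2.345
ΔM = M_A − M_B = 4.720 − (2.345) = 2.375; smaller M is more luminous → Star B.
L ratio = 10^(0.4 |ΔM|) = 10^0.950 = 8.911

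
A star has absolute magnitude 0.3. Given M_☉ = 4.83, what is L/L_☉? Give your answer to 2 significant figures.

M − M_☉ = 0.3 − 4.83 = -4.530
L/L_☉ = 10^(−0.4 (M − M_☉)) = 10^1.812 = 64.86

L/L_☉ ≈ 65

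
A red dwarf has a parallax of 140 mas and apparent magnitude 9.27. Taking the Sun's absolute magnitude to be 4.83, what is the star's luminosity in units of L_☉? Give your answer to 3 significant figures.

d = 1/p = 1000/140 mas = 7.143 pc
M = m − 5 log₁₀ d + 5 = 9.27 − 5·0.8539 + 5 = 10.001
M − M_☉ = 10.001 − 4.83 = 5.171
L/L_☉ = 10^(−0.4 × 5.171) = 8.546×10^-3

L/L_☉ ≈ 8.55×10^-3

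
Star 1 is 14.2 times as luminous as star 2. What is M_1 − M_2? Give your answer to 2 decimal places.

Pogson: ΔM = −2.5 log₁₀(ratio) = −2.5 log₁₀(14.2) = −2.5 × 1.1523 = -2.881
Star 1 is brighter, so it has the smaller magnitude: the difference is negative.

M_1 − M_2 ≈ -2.88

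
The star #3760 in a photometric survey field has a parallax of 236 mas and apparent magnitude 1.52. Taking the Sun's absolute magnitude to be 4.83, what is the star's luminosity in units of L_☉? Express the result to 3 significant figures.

L/L_☉ ≈ 3.79

d = 1/p = 1000/236 mas = 4.237 pc
M = m − 5 log₁₀ d + 5 = 1.52 − 5·0.6271 + 5 = 3.385
M − M_☉ = 3.385 − 4.83 = -1.445
L/L_☉ = 10^(−0.4 × -1.445) = 3.786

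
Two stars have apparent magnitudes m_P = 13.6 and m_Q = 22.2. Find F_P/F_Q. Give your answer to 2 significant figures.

Δm = 13.6 − (22.2) = -8.6
Flux ratio = 10^(−0.4 Δm) = 10^(−0.4 × -8.6) = 10^3.440 = 2754

F_P/F_Q ≈ 2800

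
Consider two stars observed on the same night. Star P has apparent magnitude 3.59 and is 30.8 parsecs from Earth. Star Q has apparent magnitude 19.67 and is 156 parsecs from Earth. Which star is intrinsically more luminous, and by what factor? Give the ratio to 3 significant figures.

Star P: M = m − 5 log₁₀ d + 5 = 3.59 − 5·1.4886 + 5 = 1.147
Star Q: M = m − 5 log₁₀ d + 5 = 19.67 − 5·2.1931 + 5 = 13.704
ΔM = M_P − M_Q = 1.147 − (13.704) = -12.557; smaller M is more luminous → Star P.
L ratio = 10^(0.4 |ΔM|) = 10^5.023 = 105400

Star P is more luminous, by a factor of 105000.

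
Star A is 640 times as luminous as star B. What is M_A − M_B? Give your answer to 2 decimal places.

M_A − M_B ≈ -7.02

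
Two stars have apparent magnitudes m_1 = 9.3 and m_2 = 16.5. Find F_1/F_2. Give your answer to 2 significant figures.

F_1/F_2 ≈ 760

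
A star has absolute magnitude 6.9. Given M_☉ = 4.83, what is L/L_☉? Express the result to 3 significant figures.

M − M_☉ = 6.9 − 4.83 = 2.070
L/L_☉ = 10^(−0.4 (M − M_☉)) = 10^-0.828 = 0.1486

L/L_☉ ≈ 0.149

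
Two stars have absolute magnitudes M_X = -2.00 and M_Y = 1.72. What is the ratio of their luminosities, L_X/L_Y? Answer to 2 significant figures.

L_X/L_Y ≈ 31

ΔM = M_X − M_Y = -3.72
L_X/L_Y = 10^(−0.4 ΔM) = 10^1.488 = 30.76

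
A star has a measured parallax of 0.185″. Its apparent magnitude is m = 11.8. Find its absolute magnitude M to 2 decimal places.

M ≈ 13.14

d = 1/p = 1/0.185″ = 5.405 pc
5 log₁₀(d/10 pc) = 5 log₁₀(5.405) − 5 = -1.336
M = m − 5 log₁₀(d/10) = 11.8 + 1.336 = 13.136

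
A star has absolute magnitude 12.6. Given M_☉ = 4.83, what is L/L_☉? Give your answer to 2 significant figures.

L/L_☉ ≈ 7.8×10^-4

M − M_☉ = 12.6 − 4.83 = 7.770
L/L_☉ = 10^(−0.4 (M − M_☉)) = 10^-3.108 = 7.798×10^-4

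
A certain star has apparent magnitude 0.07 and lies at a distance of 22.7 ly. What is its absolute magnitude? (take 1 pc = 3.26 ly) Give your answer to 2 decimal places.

M ≈ 0.86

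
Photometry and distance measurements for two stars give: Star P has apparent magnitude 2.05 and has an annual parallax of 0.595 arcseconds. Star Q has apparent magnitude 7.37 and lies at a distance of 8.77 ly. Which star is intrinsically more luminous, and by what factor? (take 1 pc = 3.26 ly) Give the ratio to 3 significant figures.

Star P: d = 1/p = 1/0.595″ = 1.681 pc
Star P: M = m − 5 log₁₀ d + 5 = 2.05 − 5·0.2255 + 5 = 5.923
Star Q: d = 8.77 ly / 3.26 = 2.690 pc
Star Q: M = m − 5 log₁₀ d + 5 = 7.37 − 5·0.4298 + 5 = 10.221
ΔM = M_P − M_Q = 5.923 − (10.221) = -4.299; smaller M is more luminous → Star P.
L ratio = 10^(0.4 |ΔM|) = 10^1.719 = 52.41

Star P is more luminous, by a factor of 52.4.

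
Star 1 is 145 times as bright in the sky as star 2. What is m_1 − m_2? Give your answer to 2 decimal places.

Pogson: Δm = −2.5 log₁₀(ratio) = −2.5 log₁₀(145) = −2.5 × 2.1614 = -5.403
Star 1 is brighter, so it has the smaller magnitude: the difference is negative.

m_1 − m_2 ≈ -5.40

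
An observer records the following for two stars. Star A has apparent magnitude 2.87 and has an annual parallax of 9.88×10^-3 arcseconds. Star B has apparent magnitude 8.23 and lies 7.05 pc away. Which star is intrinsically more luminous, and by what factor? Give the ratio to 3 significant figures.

Star A is more luminous, by a factor of 28700.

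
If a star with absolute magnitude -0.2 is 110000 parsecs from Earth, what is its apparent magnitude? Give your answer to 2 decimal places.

m ≈ 20.01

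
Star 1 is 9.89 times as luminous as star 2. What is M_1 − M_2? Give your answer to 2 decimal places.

Pogson: ΔM = −2.5 log₁₀(ratio) = −2.5 log₁₀(9.89) = −2.5 × 0.9952 = -2.488
Star 1 is brighter, so it has the smaller magnitude: the difference is negative.

M_1 − M_2 ≈ -2.49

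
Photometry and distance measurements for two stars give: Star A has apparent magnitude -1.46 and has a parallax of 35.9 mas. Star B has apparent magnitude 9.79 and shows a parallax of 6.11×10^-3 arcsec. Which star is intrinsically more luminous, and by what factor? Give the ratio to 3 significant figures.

Star A: p = 35.9 mas = 0.0359″ → d = 1/p = 27.86 pc
Star A: M = m − 5 log₁₀ d + 5 = -1.46 − 5·1.4449 + 5 = -3.685
Star B: d = 1/p = 1/6.11×10^-3″ = 163.7 pc
Star B: M = m − 5 log₁₀ d + 5 = 9.79 − 5·2.2140 + 5 = 3.720
ΔM = M_A − M_B = -3.685 − (3.720) = -7.405; smaller M is more luminous → Star A.
L ratio = 10^(0.4 |ΔM|) = 10^2.962 = 916.0

Star A is more luminous, by a factor of 916.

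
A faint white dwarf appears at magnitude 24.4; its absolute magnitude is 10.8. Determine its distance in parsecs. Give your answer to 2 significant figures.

d ≈ 5200 pc

Distance modulus: m − M = 24.4 − (10.8) = 13.600
m − M = 5 log₁₀ d − 5
log₁₀ d = (m − M)/5 + 1 = 3.7200
d = 10^3.7200 = 5248 pc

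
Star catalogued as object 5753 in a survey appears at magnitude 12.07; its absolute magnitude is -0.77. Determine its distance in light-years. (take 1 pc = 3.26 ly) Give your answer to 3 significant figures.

d ≈ 12100 ly

μ = m − M = 12.840
m − M = 5 log₁₀ d − 5
log₁₀ d = (m − M)/5 + 1 = 3.5680
d = 10^3.5680 = 3698 pc
= 12060 ly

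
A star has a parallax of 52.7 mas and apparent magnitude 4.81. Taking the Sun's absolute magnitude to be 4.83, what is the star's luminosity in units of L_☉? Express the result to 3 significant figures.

L/L_☉ ≈ 3.67

d = 1/p = 1000/52.7 mas = 18.98 pc
M = m − 5 log₁₀ d + 5 = 4.81 − 5·1.2782 + 5 = 3.419
M − M_☉ = 3.419 − 4.83 = -1.411
L/L_☉ = 10^(−0.4 × -1.411) = 3.668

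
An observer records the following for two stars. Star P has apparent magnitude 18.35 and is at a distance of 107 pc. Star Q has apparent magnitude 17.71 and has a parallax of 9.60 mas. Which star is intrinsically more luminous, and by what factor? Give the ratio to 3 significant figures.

Star P: M = m − 5 log₁₀ d + 5 = 18.35 − 5·2.0294 + 5 = 13.203
Star Q: p = 9.60 mas = 9.60×10^-3″ → d = 1/p = 104.2 pc
Star Q: M = m − 5 log₁₀ d + 5 = 17.71 − 5·2.0177 + 5 = 12.621
ΔM = M_P − M_Q = 13.203 − (12.621) = 0.582; smaller M is more luminous → Star Q.
L ratio = 10^(0.4 |ΔM|) = 10^0.233 = 1.709

Star Q is more luminous, by a factor of 1.71.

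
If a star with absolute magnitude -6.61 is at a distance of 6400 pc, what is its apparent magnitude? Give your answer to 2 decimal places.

m ≈ 7.42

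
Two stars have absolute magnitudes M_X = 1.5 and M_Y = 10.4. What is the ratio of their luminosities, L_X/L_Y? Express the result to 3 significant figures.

ΔM = M_X − M_Y = -8.9
L_X/L_Y = 10^(−0.4 ΔM) = 10^3.560 = 3631

L_X/L_Y ≈ 3630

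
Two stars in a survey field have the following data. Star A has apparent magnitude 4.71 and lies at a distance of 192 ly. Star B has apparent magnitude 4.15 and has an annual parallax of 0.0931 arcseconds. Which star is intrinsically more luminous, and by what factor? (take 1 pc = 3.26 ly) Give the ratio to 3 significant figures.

Star A: d = 192 ly / 3.26 = 58.90 pc
Star A: M = m − 5 log₁₀ d + 5 = 4.71 − 5·1.7701 + 5 = 0.860
Star B: d = 1/p = 1/0.0931″ = 10.74 pc
Star B: M = m − 5 log₁₀ d + 5 = 4.15 − 5·1.0311 + 5 = 3.995
ΔM = M_A − M_B = 0.860 − (3.995) = -3.135; smaller M is more luminous → Star A.
L ratio = 10^(0.4 |ΔM|) = 10^1.254 = 17.95

Star A is more luminous, by a factor of 18.0.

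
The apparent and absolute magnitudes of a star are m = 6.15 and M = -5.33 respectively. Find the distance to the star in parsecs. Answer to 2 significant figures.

μ = m − M = 11.480
m − M = 5 log₁₀ d − 5
log₁₀ d = (m − M)/5 + 1 = 3.2960
d = 10^3.2960 = 1977 pc

d ≈ 2000 pc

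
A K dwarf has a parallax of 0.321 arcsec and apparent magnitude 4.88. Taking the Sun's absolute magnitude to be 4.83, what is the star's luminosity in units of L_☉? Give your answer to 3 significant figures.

L/L_☉ ≈ 0.0927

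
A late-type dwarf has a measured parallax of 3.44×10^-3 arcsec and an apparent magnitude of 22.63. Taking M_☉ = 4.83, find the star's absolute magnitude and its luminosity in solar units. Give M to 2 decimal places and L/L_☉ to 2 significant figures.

M ≈ 15.31; L/L_☉ ≈ 6.4×10^-5

d = 1/p = 1/3.44×10^-3″ = 290.7 pc
M = m − 5 log₁₀ d + 5 = 22.63 − 5·2.4634 + 5 = 15.313
M − M_☉ = 15.313 − 4.83 = 10.483
L/L_☉ = 10^(−0.4 × 10.483) = 6.410×10^-5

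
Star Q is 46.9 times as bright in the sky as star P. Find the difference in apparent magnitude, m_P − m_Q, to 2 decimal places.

m_P − m_Q ≈ 4.18

Pogson: Δm = −2.5 log₁₀(ratio) = −2.5 log₁₀(46.9) = −2.5 × 1.6712 = -4.178
Star Q is brighter so has the smaller magnitude: m_P − m_Q is positive.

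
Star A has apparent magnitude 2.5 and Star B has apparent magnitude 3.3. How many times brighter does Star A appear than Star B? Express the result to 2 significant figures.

Δm = 2.5 − (3.3) = -0.8
Flux ratio = 10^(−0.4 Δm) = 10^(−0.4 × -0.8) = 10^0.320 = 2.089

2.1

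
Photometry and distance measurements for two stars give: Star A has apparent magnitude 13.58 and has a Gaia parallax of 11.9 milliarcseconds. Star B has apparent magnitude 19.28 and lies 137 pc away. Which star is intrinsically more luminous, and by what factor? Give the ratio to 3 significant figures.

Star A is more luminous, by a factor of 71.7.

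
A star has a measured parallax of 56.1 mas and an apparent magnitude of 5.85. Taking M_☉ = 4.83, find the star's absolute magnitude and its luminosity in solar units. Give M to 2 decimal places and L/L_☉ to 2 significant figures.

M ≈ 4.59; L/L_☉ ≈ 1.2

d = 1/p = 1000/56.1 mas = 17.83 pc
M = m − 5 log₁₀ d + 5 = 5.85 − 5·1.2510 + 5 = 4.595
M − M_☉ = 4.595 − 4.83 = -0.235
L/L_☉ = 10^(−0.4 × -0.235) = 1.242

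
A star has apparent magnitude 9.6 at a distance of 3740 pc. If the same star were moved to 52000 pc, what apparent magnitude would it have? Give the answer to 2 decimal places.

Flux ∝ 1/d², so Δm = 5 log₁₀(d₂/d₁) = 5 log₁₀(52000/3740) = 5.716
m₂ = m₁ + Δm = 9.6 + (5.716) = 15.316

m ≈ 15.32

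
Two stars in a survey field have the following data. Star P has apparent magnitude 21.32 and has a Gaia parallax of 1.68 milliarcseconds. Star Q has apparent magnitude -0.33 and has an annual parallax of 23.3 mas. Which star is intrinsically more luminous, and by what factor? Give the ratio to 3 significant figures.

Star Q is more luminous, by a factor of 2.38×10^6.

Star P: p = 1.68 mas = 1.68×10^-3″ → d = 1/p = 595.2 pc
Star P: M = m − 5 log₁₀ d + 5 = 21.32 − 5·2.7747 + 5 = 12.447
Star Q: p = 23.3 mas = 0.0233″ → d = 1/p = 42.92 pc
Star Q: M = m − 5 log₁₀ d + 5 = -0.33 − 5·1.6326 + 5 = -3.493
ΔM = M_P − M_Q = 12.447 − (-3.493) = 15.940; smaller M is more luminous → Star Q.
L ratio = 10^(0.4 |ΔM|) = 10^6.376 = 2.376×10^6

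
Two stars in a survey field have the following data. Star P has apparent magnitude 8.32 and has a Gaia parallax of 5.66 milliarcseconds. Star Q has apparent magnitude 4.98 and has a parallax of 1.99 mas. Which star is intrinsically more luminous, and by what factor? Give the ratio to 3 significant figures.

Star Q is more luminous, by a factor of 175.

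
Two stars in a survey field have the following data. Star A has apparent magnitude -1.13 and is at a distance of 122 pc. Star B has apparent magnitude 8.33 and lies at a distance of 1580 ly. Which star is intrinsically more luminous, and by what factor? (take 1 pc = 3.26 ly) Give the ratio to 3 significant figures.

Star A: M = m − 5 log₁₀ d + 5 = -1.13 − 5·2.0864 + 5 = -6.562
Star B: d = 1580 ly / 3.26 = 484.7 pc
Star B: M = m − 5 log₁₀ d + 5 = 8.33 − 5·2.6854 + 5 = -0.097
ΔM = M_A − M_B = -6.562 − (-0.097) = -6.465; smaller M is more luminous → Star A.
L ratio = 10^(0.4 |ΔM|) = 10^2.586 = 385.3

Star A is more luminous, by a factor of 385.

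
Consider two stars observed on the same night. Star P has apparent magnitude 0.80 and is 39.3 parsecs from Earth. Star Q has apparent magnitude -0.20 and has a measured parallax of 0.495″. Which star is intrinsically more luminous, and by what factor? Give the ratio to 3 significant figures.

Star P is more luminous, by a factor of 151.

Star P: M = m − 5 log₁₀ d + 5 = 0.80 − 5·1.5944 + 5 = -2.172
Star Q: d = 1/p = 1/0.495″ = 2.020 pc
Star Q: M = m − 5 log₁₀ d + 5 = -0.20 − 5·0.3054 + 5 = 3.273
ΔM = M_P − M_Q = -2.172 − (3.273) = -5.445; smaller M is more luminous → Star P.
L ratio = 10^(0.4 |ΔM|) = 10^2.178 = 150.7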